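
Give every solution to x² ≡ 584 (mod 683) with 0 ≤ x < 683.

190, 493

Since 683 ≡ 3 (mod 4), a square root of 584 is 584^((683+1)/4) = 584^171 mod 683.
Repeated squaring: 584^2≡239, 584^4≡432, 584^8≡165, 584^16≡588, 584^32≡146, 584^64≡143, 584^128≡642 (mod 683).
584^171 = 584^(128+32+8+2+1) ≡ 190 (mod 683).
Check: 190² = 36100 ≡ 584 (mod 683). The two roots are 190 and 493.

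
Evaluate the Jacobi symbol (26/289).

1

Pull out 2: since 289 ≡ 1 (mod 8), (2/289) = +1.
Reciprocity: 13 ≡ 1 and 289 ≡ 1 (mod 4), so (13/289) = +(289/13).
Reduce top mod 13: now compute (3/13).
Reciprocity: 3 ≡ 3 and 13 ≡ 1 (mod 4), so (3/13) = +(13/3).
Reduce top mod 3: now compute (1/3).
Reached (1/3) = 1. Collecting the sign flips along the way, the symbol is +1.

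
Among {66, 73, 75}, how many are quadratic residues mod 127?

(66/127) = -1 → non-residue.
(73/127) = +1 → QR.
(75/127) = -1 → non-residue.
Total quadratic residues among the 3: 1.

1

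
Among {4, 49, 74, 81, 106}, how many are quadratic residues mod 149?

3

(4/149) = +1 → QR.
(49/149) = +1 → QR.
(74/149) = -1 → non-residue.
(81/149) = +1 → QR.
(106/149) = -1 → non-residue.
Total quadratic residues among the 5: 3.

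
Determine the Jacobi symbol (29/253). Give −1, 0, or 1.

-1

Reciprocity: 29 ≡ 1 and 253 ≡ 1 (mod 4), so (29/253) = +(253/29).
Reduce top mod 29: now compute (21/29).
Reciprocity: 21 ≡ 1 and 29 ≡ 1 (mod 4), so (21/29) = +(29/21).
Reduce top mod 21: now compute (8/21).
Pull out 2^3: since 21 ≡ 5 (mod 8), (2/21) = -1, so (2/21)^3 = -1.
Reached (1/21) = 1. Collecting the sign flips along the way, the symbol is -1.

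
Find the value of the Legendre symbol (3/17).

Euler's criterion: (3/17) ≡ 3^8 (mod 17).
3^2 ≡ 9 (mod 17)
3^4 ≡ 13 (mod 17)
3^8 ≡ 16 (mod 17)
3^8 = 3^(8) ≡ 16 (mod 17).
Result is 16 ≡ −1, so (3/17) = −1.

-1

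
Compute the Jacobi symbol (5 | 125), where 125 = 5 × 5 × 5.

0

Reciprocity: 5 ≡ 1 and 125 ≡ 1 (mod 4), so (5/125) = +(125/5).
Reduce top mod 5: now compute (0/5).
Top reduces to 0: gcd > 1, so the symbol is 0.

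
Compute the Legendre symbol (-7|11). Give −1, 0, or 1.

First reduce: -7 ≡ 4 (mod 11).
Pull out 2^2: since 11 ≡ 3 (mod 8), (2/11) = -1, so (2/11)^2 = +1.
Reached (1/11) = 1. Collecting the sign flips along the way, the symbol is +1.

1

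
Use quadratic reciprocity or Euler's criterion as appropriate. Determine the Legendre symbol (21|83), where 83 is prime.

Euler's criterion: (21/83) ≡ 21^41 (mod 83).
21^2 ≡ 26 (mod 83)
21^4 ≡ 12 (mod 83)
21^8 ≡ 61 (mod 83)
21^16 ≡ 69 (mod 83)
21^32 ≡ 30 (mod 83)
21^41 = 21^(32+8+1) ≡ 1 (mod 83).
Result is 1, so (21/83) = 1.

1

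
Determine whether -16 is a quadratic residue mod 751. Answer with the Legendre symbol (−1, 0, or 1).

-1

First reduce: -16 ≡ 735 (mod 751).
Reciprocity: 735 ≡ 3 and 751 ≡ 3 (mod 4), so (735/751) = −(751/735).
Reduce top mod 735: now compute (16/735).
Pull out 2^4: since 735 ≡ 7 (mod 8), (2/735) = +1, so (2/735)^4 = +1.
Reached (1/735) = 1. Collecting the sign flips along the way, the symbol is -1.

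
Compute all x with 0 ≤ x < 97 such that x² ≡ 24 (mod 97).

11, 86

97 ≡ 1 (mod 4), so we find a root by search.
Trying successive values, 11² = 121 ≡ 24 (mod 97). The other root is 97 − 11 = 86.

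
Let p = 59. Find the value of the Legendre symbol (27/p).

Euler's criterion: (27/59) ≡ 27^29 (mod 59).
27^2 ≡ 21 (mod 59)
27^4 ≡ 28 (mod 59)
27^8 ≡ 17 (mod 59)
27^16 ≡ 53 (mod 59)
27^29 = 27^(16+8+4+1) ≡ 1 (mod 59).
Result is 1, so (27/59) = 1.

1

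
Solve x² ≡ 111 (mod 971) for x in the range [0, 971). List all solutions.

Since 971 ≡ 3 (mod 4), a square root of 111 is 111^((971+1)/4) = 111^243 mod 971.
Repeated squaring: 111^2≡669, 111^4≡901, 111^8≡45, 111^16≡83, 111^32≡92, 111^64≡696, 111^128≡858 (mod 971).
111^243 = 111^(128+64+32+16+2+1) ≡ 171 (mod 971).
Check: 171² = 29241 ≡ 111 (mod 971). The two roots are 171 and 800.

171, 800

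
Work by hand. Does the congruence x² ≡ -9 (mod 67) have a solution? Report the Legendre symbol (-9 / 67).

-1

First reduce: -9 ≡ 58 (mod 67).
Pull out 2: since 67 ≡ 3 (mod 8), (2/67) = -1.
Reciprocity: 29 ≡ 1 and 67 ≡ 3 (mod 4), so (29/67) = +(67/29).
Reduce top mod 29: now compute (9/29).
Reciprocity: 9 ≡ 1 and 29 ≡ 1 (mod 4), so (9/29) = +(29/9).
Reduce top mod 9: now compute (2/9).
Pull out 2: since 9 ≡ 1 (mod 8), (2/9) = +1.
Reached (1/9) = 1. Collecting the sign flips along the way, the symbol is -1.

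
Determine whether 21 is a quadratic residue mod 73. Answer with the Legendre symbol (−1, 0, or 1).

Reciprocity: 21 ≡ 1 and 73 ≡ 1 (mod 4), so (21/73) = +(73/21).
Reduce top mod 21: now compute (10/21).
Pull out 2: since 21 ≡ 5 (mod 8), (2/21) = -1.
Reciprocity: 5 ≡ 1 and 21 ≡ 1 (mod 4), so (5/21) = +(21/5).
Reduce top mod 5: now compute (1/5).
Reached (1/5) = 1. Collecting the sign flips along the way, the symbol is -1.

-1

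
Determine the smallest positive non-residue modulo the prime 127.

(2/127) = +1, so 2 is a residue.
(3/127) = −1, so 3 is the smallest positive non-residue mod 127.

3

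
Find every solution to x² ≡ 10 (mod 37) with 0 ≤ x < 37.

11, 26

37 ≡ 1 (mod 4), so we find a root by search.
Trying successive values, 11² = 121 ≡ 10 (mod 37). The other root is 37 − 11 = 26.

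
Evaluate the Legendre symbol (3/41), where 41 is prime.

Reciprocity: 3 ≡ 3 and 41 ≡ 1 (mod 4), so (3/41) = +(41/3).
Reduce top mod 3: now compute (2/3).
Pull out 2: since 3 ≡ 3 (mod 8), (2/3) = -1.
Reached (1/3) = 1. Collecting the sign flips along the way, the symbol is -1.

-1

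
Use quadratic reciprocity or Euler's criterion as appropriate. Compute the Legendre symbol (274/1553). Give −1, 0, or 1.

Pull out 2: since 1553 ≡ 1 (mod 8), (2/1553) = +1.
Reciprocity: 137 ≡ 1 and 1553 ≡ 1 (mod 4), so (137/1553) = +(1553/137).
Reduce top mod 137: now compute (46/137).
Pull out 2: since 137 ≡ 1 (mod 8), (2/137) = +1.
Reciprocity: 23 ≡ 3 and 137 ≡ 1 (mod 4), so (23/137) = +(137/23).
Reduce top mod 23: now compute (22/23).
Pull out 2: since 23 ≡ 7 (mod 8), (2/23) = +1.
Reciprocity: 11 ≡ 3 and 23 ≡ 3 (mod 4), so (11/23) = −(23/11).
Reduce top mod 11: now compute (1/11).
Reached (1/11) = 1. Collecting the sign flips along the way, the symbol is -1.

-1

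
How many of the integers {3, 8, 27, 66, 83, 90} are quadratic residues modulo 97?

(3/97) = +1 → QR.
(8/97) = +1 → QR.
(27/97) = +1 → QR.
(66/97) = +1 → QR.
(83/97) = -1 → non-residue.
(90/97) = -1 → non-residue.
Total quadratic residues among the 6: 4.

4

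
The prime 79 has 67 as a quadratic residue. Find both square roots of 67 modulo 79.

15, 64

Since 79 ≡ 3 (mod 4), a square root of 67 is 67^((79+1)/4) = 67^20 mod 79.
Repeated squaring: 67^2≡65, 67^4≡38, 67^8≡22, 67^16≡10 (mod 79).
67^20 = 67^(16+4) ≡ 64 (mod 79).
Check: 64² = 4096 ≡ 67 (mod 79). The two roots are 15 and 64.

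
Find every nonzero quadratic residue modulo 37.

Square k = 1,…,18 (k and 37−k give the same square):
1²=1, 2²=4, 3²=9, 4²=16, 5²=25, 6²=36, 7²≡12, 8²≡27, 9²≡7, 10²≡26, 11²≡10, 12²≡33, 13²≡21, 14²≡11, 15²≡3, 16²≡34, 17²≡30, 18²≡28 (mod 37).
So the quadratic residues mod 37 are {1, 3, 4, 7, 9, 10, 11, 12, 16, 21, 25, 26, 27, 28, 30, 33, 34, 36}.

1, 3, 4, 7, 9, 10, 11, 12, 16, 21, 25, 26, 27, 28, 30, 33, 34, 36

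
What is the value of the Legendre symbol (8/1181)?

Pull out 2^3: since 1181 ≡ 5 (mod 8), (2/1181) = -1, so (2/1181)^3 = -1.
Reached (1/1181) = 1. Collecting the sign flips along the way, the symbol is -1.

-1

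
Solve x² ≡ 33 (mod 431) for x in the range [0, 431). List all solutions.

Since 431 ≡ 3 (mod 4), a square root of 33 is 33^((431+1)/4) = 33^108 mod 431.
Repeated squaring: 33^2≡227, 33^4≡240, 33^8≡277, 33^16≡11, 33^32≡121, 33^64≡418 (mod 431).
33^108 = 33^(64+32+8+4) ≡ 59 (mod 431).
Check: 59² = 3481 ≡ 33 (mod 431). The two roots are 59 and 372.

59, 372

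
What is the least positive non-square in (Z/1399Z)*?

3

(2/1399) = +1, so 2 is a residue.
(3/1399) = −1, so 3 is the smallest positive non-residue mod 1399.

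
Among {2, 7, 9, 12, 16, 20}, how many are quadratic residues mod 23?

(2/23) = +1 → QR.
(7/23) = -1 → non-residue.
(9/23) = +1 → QR.
(12/23) = +1 → QR.
(16/23) = +1 → QR.
(20/23) = -1 → non-residue.
Total quadratic residues among the 6: 4.

4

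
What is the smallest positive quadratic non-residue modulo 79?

(2/79) = +1, so 2 is a residue.
(3/79) = −1, so 3 is the smallest positive non-residue mod 79.

3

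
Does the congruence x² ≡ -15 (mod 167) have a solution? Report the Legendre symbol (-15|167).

Euler's criterion: (-15/167) ≡ 152^83 (mod 167).
152^2 ≡ 58 (mod 167)
152^4 ≡ 24 (mod 167)
152^8 ≡ 75 (mod 167)
152^16 ≡ 114 (mod 167)
152^32 ≡ 137 (mod 167)
152^64 ≡ 65 (mod 167)
152^83 = 152^(64+16+2+1) ≡ 1 (mod 167).
Result is 1, so (-15/167) = 1.

1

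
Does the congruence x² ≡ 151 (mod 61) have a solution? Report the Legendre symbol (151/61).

Euler's criterion: (151/61) ≡ 29^30 (mod 61).
29^2 ≡ 48 (mod 61)
29^4 ≡ 47 (mod 61)
29^8 ≡ 13 (mod 61)
29^16 ≡ 47 (mod 61)
29^30 = 29^(16+8+4+2) ≡ 60 (mod 61).
Result is 60 ≡ −1, so (151/61) = −1.

-1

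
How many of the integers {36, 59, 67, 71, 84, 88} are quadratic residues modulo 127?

4

(36/127) = +1 → QR.
(59/127) = -1 → non-residue.
(67/127) = -1 → non-residue.
(71/127) = +1 → QR.
(84/127) = +1 → QR.
(88/127) = +1 → QR.
Total quadratic residues among the 6: 4.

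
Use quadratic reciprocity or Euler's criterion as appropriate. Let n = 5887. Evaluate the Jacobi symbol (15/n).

Reciprocity: 15 ≡ 3 and 5887 ≡ 3 (mod 4), so (15/5887) = −(5887/15).
Reduce top mod 15: now compute (7/15).
Reciprocity: 7 ≡ 3 and 15 ≡ 3 (mod 4), so (7/15) = −(15/7).
Reduce top mod 7: now compute (1/7).
Reached (1/7) = 1. Collecting the sign flips along the way, the symbol is +1.

1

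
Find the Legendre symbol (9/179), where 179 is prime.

Reciprocity: 9 ≡ 1 and 179 ≡ 3 (mod 4), so (9/179) = +(179/9).
Reduce top mod 9: now compute (8/9).
Pull out 2^3: since 9 ≡ 1 (mod 8), (2/9) = +1, so (2/9)^3 = +1.
Reached (1/9) = 1. Collecting the sign flips along the way, the symbol is +1.

1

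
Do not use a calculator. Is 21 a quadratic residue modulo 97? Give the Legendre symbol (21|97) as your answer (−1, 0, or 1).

Reciprocity: 21 ≡ 1 and 97 ≡ 1 (mod 4), so (21/97) = +(97/21).
Reduce top mod 21: now compute (13/21).
Reciprocity: 13 ≡ 1 and 21 ≡ 1 (mod 4), so (13/21) = +(21/13).
Reduce top mod 13: now compute (8/13).
Pull out 2^3: since 13 ≡ 5 (mod 8), (2/13) = -1, so (2/13)^3 = -1.
Reached (1/13) = 1. Collecting the sign flips along the way, the symbol is -1.

-1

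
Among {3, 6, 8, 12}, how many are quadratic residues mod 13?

(3/13) = +1 → QR.
(6/13) = -1 → non-residue.
(8/13) = -1 → non-residue.
(12/13) = +1 → QR.
Total quadratic residues among the 4: 2.

2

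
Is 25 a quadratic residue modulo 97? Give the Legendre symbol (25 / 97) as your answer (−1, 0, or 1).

Reciprocity: 25 ≡ 1 and 97 ≡ 1 (mod 4), so (25/97) = +(97/25).
Reduce top mod 25: now compute (22/25).
Pull out 2: since 25 ≡ 1 (mod 8), (2/25) = +1.
Reciprocity: 11 ≡ 3 and 25 ≡ 1 (mod 4), so (11/25) = +(25/11).
Reduce top mod 11: now compute (3/11).
Reciprocity: 3 ≡ 3 and 11 ≡ 3 (mod 4), so (3/11) = −(11/3).
Reduce top mod 3: now compute (2/3).
Pull out 2: since 3 ≡ 3 (mod 8), (2/3) = -1.
Reached (1/3) = 1. Collecting the sign flips along the way, the symbol is +1.

1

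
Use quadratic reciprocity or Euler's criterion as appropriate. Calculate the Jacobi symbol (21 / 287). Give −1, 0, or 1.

Reciprocity: 21 ≡ 1 and 287 ≡ 3 (mod 4), so (21/287) = +(287/21).
Reduce top mod 21: now compute (14/21).
Pull out 2: since 21 ≡ 5 (mod 8), (2/21) = -1.
Reciprocity: 7 ≡ 3 and 21 ≡ 1 (mod 4), so (7/21) = +(21/7).
Reduce top mod 7: now compute (0/7).
Top reduces to 0: gcd > 1, so the symbol is 0.

0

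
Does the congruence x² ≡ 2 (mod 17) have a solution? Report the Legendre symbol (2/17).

1

Euler's criterion: (2/17) ≡ 2^8 (mod 17).
2^2 ≡ 4 (mod 17)
2^4 ≡ 16 (mod 17)
2^8 ≡ 1 (mod 17)
2^8 = 2^(8) ≡ 1 (mod 17).
Result is 1, so (2/17) = 1.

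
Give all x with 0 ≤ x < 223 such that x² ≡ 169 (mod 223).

Since 223 ≡ 3 (mod 4), a square root of 169 is 169^((223+1)/4) = 169^56 mod 223.
Repeated squaring: 169^2≡17, 169^4≡66, 169^8≡119, 169^16≡112, 169^32≡56 (mod 223).
169^56 = 169^(32+16+8) ≡ 210 (mod 223).
Check: 210² = 44100 ≡ 169 (mod 223). The two roots are 13 and 210.

13, 210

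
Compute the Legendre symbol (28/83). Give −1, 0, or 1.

Euler's criterion: (28/83) ≡ 28^41 (mod 83).
28^2 ≡ 37 (mod 83)
28^4 ≡ 41 (mod 83)
28^8 ≡ 21 (mod 83)
28^16 ≡ 26 (mod 83)
28^32 ≡ 12 (mod 83)
28^41 = 28^(32+8+1) ≡ 1 (mod 83).
Result is 1, so (28/83) = 1.

1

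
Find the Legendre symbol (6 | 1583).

Pull out 2: since 1583 ≡ 7 (mod 8), (2/1583) = +1.
Reciprocity: 3 ≡ 3 and 1583 ≡ 3 (mod 4), so (3/1583) = −(1583/3).
Reduce top mod 3: now compute (2/3).
Pull out 2: since 3 ≡ 3 (mod 8), (2/3) = -1.
Reached (1/3) = 1. Collecting the sign flips along the way, the symbol is +1.

1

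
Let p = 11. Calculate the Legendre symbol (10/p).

Pull out 2: since 11 ≡ 3 (mod 8), (2/11) = -1.
Reciprocity: 5 ≡ 1 and 11 ≡ 3 (mod 4), so (5/11) = +(11/5).
Reduce top mod 5: now compute (1/5).
Reached (1/5) = 1. Collecting the sign flips along the way, the symbol is -1.

-1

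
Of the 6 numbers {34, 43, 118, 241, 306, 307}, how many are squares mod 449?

(34/449) = -1 → non-residue.
(43/449) = -1 → non-residue.
(118/449) = +1 → QR.
(241/449) = -1 → non-residue.
(306/449) = -1 → non-residue.
(307/449) = -1 → non-residue.
Total quadratic residues among the 6: 1.

1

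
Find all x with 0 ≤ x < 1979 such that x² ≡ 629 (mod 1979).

Since 1979 ≡ 3 (mod 4), a square root of 629 is 629^((1979+1)/4) = 629^495 mod 1979.
Repeated squaring: 629^2≡1820, 629^4≡1533, 629^8≡1016, 629^16≡1197, 629^32≡13, 629^64≡169, 629^128≡855, 629^256≡774 (mod 1979).
629^495 = 629^(256+128+64+32+8+4+2+1) ≡ 498 (mod 1979).
Check: 498² = 248004 ≡ 629 (mod 1979). The two roots are 498 and 1481.

498, 1481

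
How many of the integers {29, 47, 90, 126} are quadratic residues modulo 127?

(29/127) = -1 → non-residue.
(47/127) = +1 → QR.
(90/127) = -1 → non-residue.
(126/127) = -1 → non-residue.
Total quadratic residues among the 4: 1.

1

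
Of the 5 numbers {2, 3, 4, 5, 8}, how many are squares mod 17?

(2/17) = +1 → QR.
(3/17) = -1 → non-residue.
(4/17) = +1 → QR.
(5/17) = -1 → non-residue.
(8/17) = +1 → QR.
Total quadratic residues among the 5: 3.

3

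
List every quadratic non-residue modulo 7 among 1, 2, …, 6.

3, 5, 6

Square k = 1,…,3 (k and 7−k give the same square):
1²=1, 2²=4, 3²≡2 (mod 7).
The residues are {1, 2, 4}; the non-residues are the remaining 3 nonzero classes.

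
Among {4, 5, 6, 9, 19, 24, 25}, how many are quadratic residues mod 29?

(4/29) = +1 → QR.
(5/29) = +1 → QR.
(6/29) = +1 → QR.
(9/29) = +1 → QR.
(19/29) = -1 → non-residue.
(24/29) = +1 → QR.
(25/29) = +1 → QR.
Total quadratic residues among the 7: 6.

6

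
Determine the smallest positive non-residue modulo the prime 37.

2

(2/37) = −1, so 2 is the smallest positive non-residue mod 37.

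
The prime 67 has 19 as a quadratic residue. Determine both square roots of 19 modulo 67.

Since 67 ≡ 3 (mod 4), a square root of 19 is 19^((67+1)/4) = 19^17 mod 67.
Repeated squaring: 19^2≡26, 19^4≡6, 19^8≡36, 19^16≡23 (mod 67).
19^17 = 19^(16+1) ≡ 35 (mod 67).
Check: 35² = 1225 ≡ 19 (mod 67). The two roots are 32 and 35.

32, 35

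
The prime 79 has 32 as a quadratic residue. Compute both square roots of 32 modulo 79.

36, 43

Since 79 ≡ 3 (mod 4), a square root of 32 is 32^((79+1)/4) = 32^20 mod 79.
Repeated squaring: 32^2≡76, 32^4≡9, 32^8≡2, 32^16≡4 (mod 79).
32^20 = 32^(16+4) ≡ 36 (mod 79).
Check: 36² = 1296 ≡ 32 (mod 79). The two roots are 36 and 43.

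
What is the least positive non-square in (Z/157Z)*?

(2/157) = −1, so 2 is the smallest positive non-residue mod 157.

2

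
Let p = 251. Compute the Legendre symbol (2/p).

Euler's criterion: (2/251) ≡ 2^125 (mod 251).
2^2 ≡ 4 (mod 251)
2^4 ≡ 16 (mod 251)
2^8 ≡ 5 (mod 251)
2^16 ≡ 25 (mod 251)
2^32 ≡ 123 (mod 251)
2^64 ≡ 69 (mod 251)
2^125 = 2^(64+32+16+8+4+1) ≡ 250 (mod 251).
Result is 250 ≡ −1, so (2/251) = −1.

-1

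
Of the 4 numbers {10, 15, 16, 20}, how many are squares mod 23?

1

(10/23) = -1 → non-residue.
(15/23) = -1 → non-residue.
(16/23) = +1 → QR.
(20/23) = -1 → non-residue.
Total quadratic residues among the 4: 1.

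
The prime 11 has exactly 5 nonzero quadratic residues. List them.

1,3,4,5,9

Square k = 1,…,5 (k and 11−k give the same square):
1²=1, 2²=4, 3²=9, 4²≡5, 5²≡3 (mod 11).
So the quadratic residues mod 11 are {1, 3, 4, 5, 9}.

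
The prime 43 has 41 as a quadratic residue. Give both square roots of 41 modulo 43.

Since 43 ≡ 3 (mod 4), a square root of 41 is 41^((43+1)/4) = 41^11 mod 43.
Repeated squaring: 41^2≡4, 41^4≡16, 41^8≡41 (mod 43).
41^11 = 41^(8+2+1) ≡ 16 (mod 43).
Check: 16² = 256 ≡ 41 (mod 43). The two roots are 16 and 27.

16, 27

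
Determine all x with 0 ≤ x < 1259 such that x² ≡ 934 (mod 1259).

338, 921

Since 1259 ≡ 3 (mod 4), a square root of 934 is 934^((1259+1)/4) = 934^315 mod 1259.
Repeated squaring: 934^2≡1128, 934^4≡794, 934^8≡936, 934^16≡1091, 934^32≡526, 934^64≡955, 934^128≡509, 934^256≡986 (mod 1259).
934^315 = 934^(256+32+16+8+2+1) ≡ 921 (mod 1259).
Check: 921² = 848241 ≡ 934 (mod 1259). The two roots are 338 and 921.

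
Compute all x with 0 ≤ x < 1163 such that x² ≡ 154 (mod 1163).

Since 1163 ≡ 3 (mod 4), a square root of 154 is 154^((1163+1)/4) = 154^291 mod 1163.
Repeated squaring: 154^2≡456, 154^4≡922, 154^8≡1094, 154^16≡109, 154^32≡251, 154^64≡199, 154^128≡59, 154^256≡1155 (mod 1163).
154^291 = 154^(256+32+2+1) ≡ 469 (mod 1163).
Check: 469² = 219961 ≡ 154 (mod 1163). The two roots are 469 and 694.

469, 694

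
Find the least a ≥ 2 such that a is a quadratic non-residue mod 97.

(2/97) = +1, so 2 is a residue.
(3/97) = +1, so 3 is a residue.
(4/97) = +1, so 4 is a residue.
(5/97) = −1, so 5 is the smallest positive non-residue mod 97.

5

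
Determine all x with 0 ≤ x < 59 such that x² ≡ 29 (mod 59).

18, 41

Since 59 ≡ 3 (mod 4), a square root of 29 is 29^((59+1)/4) = 29^15 mod 59.
Repeated squaring: 29^2≡15, 29^4≡48, 29^8≡3 (mod 59).
29^15 = 29^(8+4+2+1) ≡ 41 (mod 59).
Check: 41² = 1681 ≡ 29 (mod 59). The two roots are 18 and 41.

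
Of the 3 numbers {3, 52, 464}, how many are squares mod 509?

(3/509) = -1 → non-residue.
(52/509) = -1 → non-residue.
(464/509) = +1 → QR.
Total quadratic residues among the 3: 1.

1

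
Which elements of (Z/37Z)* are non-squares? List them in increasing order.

2,5,6,8,13,14,15,17,18,19,20,22,23,24,29,31,32,35

Square k = 1,…,18 (k and 37−k give the same square):
1²=1, 2²=4, 3²=9, 4²=16, 5²=25, 6²=36, 7²≡12, 8²≡27, 9²≡7, 10²≡26, 11²≡10, 12²≡33, 13²≡21, 14²≡11, 15²≡3, 16²≡34, 17²≡30, 18²≡28 (mod 37).
The residues are {1, 3, 4, 7, 9, 10, 11, 12, 16, 21, 25, 26, 27, 28, 30, 33, 34, 36}; the non-residues are the remaining 18 nonzero classes.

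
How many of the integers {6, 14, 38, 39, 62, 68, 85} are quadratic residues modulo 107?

(6/107) = -1 → non-residue.
(14/107) = +1 → QR.
(38/107) = -1 → non-residue.
(39/107) = +1 → QR.
(62/107) = +1 → QR.
(68/107) = -1 → non-residue.
(85/107) = +1 → QR.
Total quadratic residues among the 7: 4.

4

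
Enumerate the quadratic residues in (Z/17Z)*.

Square k = 1,…,8 (k and 17−k give the same square):
1²=1, 2²=4, 3²=9, 4²=16, 5²≡8, 6²≡2, 7²≡15, 8²≡13 (mod 17).
So the quadratic residues mod 17 are {1, 2, 4, 8, 9, 13, 15, 16}.

1 2 4 8 9 13 15 16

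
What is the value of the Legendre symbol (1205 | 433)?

-1

First reduce: 1205 ≡ 339 (mod 433).
Reciprocity: 339 ≡ 3 and 433 ≡ 1 (mod 4), so (339/433) = +(433/339).
Reduce top mod 339: now compute (94/339).
Pull out 2: since 339 ≡ 3 (mod 8), (2/339) = -1.
Reciprocity: 47 ≡ 3 and 339 ≡ 3 (mod 4), so (47/339) = −(339/47).
Reduce top mod 47: now compute (10/47).
Pull out 2: since 47 ≡ 7 (mod 8), (2/47) = +1.
Reciprocity: 5 ≡ 1 and 47 ≡ 3 (mod 4), so (5/47) = +(47/5).
Reduce top mod 5: now compute (2/5).
Pull out 2: since 5 ≡ 5 (mod 8), (2/5) = -1.
Reached (1/5) = 1. Collecting the sign flips along the way, the symbol is -1.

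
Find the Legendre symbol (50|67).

-1

Euler's criterion: (50/67) ≡ 50^33 (mod 67).
50^2 ≡ 21 (mod 67)
50^4 ≡ 39 (mod 67)
50^8 ≡ 47 (mod 67)
50^16 ≡ 65 (mod 67)
50^32 ≡ 4 (mod 67)
50^33 = 50^(32+1) ≡ 66 (mod 67).
Result is 66 ≡ −1, so (50/67) = −1.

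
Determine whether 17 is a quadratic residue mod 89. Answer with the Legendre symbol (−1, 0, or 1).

1

Reciprocity: 17 ≡ 1 and 89 ≡ 1 (mod 4), so (17/89) = +(89/17).
Reduce top mod 17: now compute (4/17).
Pull out 2^2: since 17 ≡ 1 (mod 8), (2/17) = +1, so (2/17)^2 = +1.
Reached (1/17) = 1. Collecting the sign flips along the way, the symbol is +1.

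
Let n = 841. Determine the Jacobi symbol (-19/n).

First reduce: -19 ≡ 822 (mod 841).
Pull out 2: since 841 ≡ 1 (mod 8), (2/841) = +1.
Reciprocity: 411 ≡ 3 and 841 ≡ 1 (mod 4), so (411/841) = +(841/411).
Reduce top mod 411: now compute (19/411).
Reciprocity: 19 ≡ 3 and 411 ≡ 3 (mod 4), so (19/411) = −(411/19).
Reduce top mod 19: now compute (12/19).
Pull out 2^2: since 19 ≡ 3 (mod 8), (2/19) = -1, so (2/19)^2 = +1.
Reciprocity: 3 ≡ 3 and 19 ≡ 3 (mod 4), so (3/19) = −(19/3).
Reduce top mod 3: now compute (1/3).
Reached (1/3) = 1. Collecting the sign flips along the way, the symbol is +1.

1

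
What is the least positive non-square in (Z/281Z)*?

3

(2/281) = +1, so 2 is a residue.
(3/281) = −1, so 3 is the smallest positive non-residue mod 281.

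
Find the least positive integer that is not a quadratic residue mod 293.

2

(2/293) = −1, so 2 is the smallest positive non-residue mod 293.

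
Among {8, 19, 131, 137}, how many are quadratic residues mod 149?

(8/149) = -1 → non-residue.
(19/149) = +1 → QR.
(131/149) = -1 → non-residue.
(137/149) = -1 → non-residue.
Total quadratic residues among the 4: 1.

1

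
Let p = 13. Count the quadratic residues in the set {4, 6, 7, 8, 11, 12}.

(4/13) = +1 → QR.
(6/13) = -1 → non-residue.
(7/13) = -1 → non-residue.
(8/13) = -1 → non-residue.
(11/13) = -1 → non-residue.
(12/13) = +1 → QR.
Total quadratic residues among the 6: 2.

2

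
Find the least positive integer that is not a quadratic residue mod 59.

(2/59) = −1, so 2 is the smallest positive non-residue mod 59.

2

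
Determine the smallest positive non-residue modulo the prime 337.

5

(2/337) = +1, so 2 is a residue.
(3/337) = +1, so 3 is a residue.
(4/337) = +1, so 4 is a residue.
(5/337) = −1, so 5 is the smallest positive non-residue mod 337.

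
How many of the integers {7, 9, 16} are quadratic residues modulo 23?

(7/23) = -1 → non-residue.
(9/23) = +1 → QR.
(16/23) = +1 → QR.
Total quadratic residues among the 3: 2.

2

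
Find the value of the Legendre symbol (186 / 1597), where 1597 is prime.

-1

Pull out 2: since 1597 ≡ 5 (mod 8), (2/1597) = -1.
Reciprocity: 93 ≡ 1 and 1597 ≡ 1 (mod 4), so (93/1597) = +(1597/93).
Reduce top mod 93: now compute (16/93).
Pull out 2^4: since 93 ≡ 5 (mod 8), (2/93) = -1, so (2/93)^4 = +1.
Reached (1/93) = 1. Collecting the sign flips along the way, the symbol is -1.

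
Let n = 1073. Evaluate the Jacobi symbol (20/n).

-1

Pull out 2^2: since 1073 ≡ 1 (mod 8), (2/1073) = +1, so (2/1073)^2 = +1.
Reciprocity: 5 ≡ 1 and 1073 ≡ 1 (mod 4), so (5/1073) = +(1073/5).
Reduce top mod 5: now compute (3/5).
Reciprocity: 3 ≡ 3 and 5 ≡ 1 (mod 4), so (3/5) = +(5/3).
Reduce top mod 3: now compute (2/3).
Pull out 2: since 3 ≡ 3 (mod 8), (2/3) = -1.
Reached (1/3) = 1. Collecting the sign flips along the way, the symbol is -1.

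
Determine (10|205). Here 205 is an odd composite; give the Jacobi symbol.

0

Pull out 2: since 205 ≡ 5 (mod 8), (2/205) = -1.
Reciprocity: 5 ≡ 1 and 205 ≡ 1 (mod 4), so (5/205) = +(205/5).
Reduce top mod 5: now compute (0/5).
Top reduces to 0: gcd > 1, so the symbol is 0.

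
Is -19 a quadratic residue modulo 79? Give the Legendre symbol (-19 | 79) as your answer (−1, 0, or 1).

-1

First reduce: -19 ≡ 60 (mod 79).
Pull out 2^2: since 79 ≡ 7 (mod 8), (2/79) = +1, so (2/79)^2 = +1.
Reciprocity: 15 ≡ 3 and 79 ≡ 3 (mod 4), so (15/79) = −(79/15).
Reduce top mod 15: now compute (4/15).
Pull out 2^2: since 15 ≡ 7 (mod 8), (2/15) = +1, so (2/15)^2 = +1.
Reached (1/15) = 1. Collecting the sign flips along the way, the symbol is -1.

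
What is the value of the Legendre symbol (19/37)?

-1

Reciprocity: 19 ≡ 3 and 37 ≡ 1 (mod 4), so (19/37) = +(37/19).
Reduce top mod 19: now compute (18/19).
Pull out 2: since 19 ≡ 3 (mod 8), (2/19) = -1.
Reciprocity: 9 ≡ 1 and 19 ≡ 3 (mod 4), so (9/19) = +(19/9).
Reduce top mod 9: now compute (1/9).
Reached (1/9) = 1. Collecting the sign flips along the way, the symbol is -1.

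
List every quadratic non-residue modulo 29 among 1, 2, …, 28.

Square k = 1,…,14 (k and 29−k give the same square):
1²=1, 2²=4, 3²=9, 4²=16, 5²=25, 6²≡7, 7²≡20, 8²≡6, 9²≡23, 10²≡13, 11²≡5, 12²≡28, 13²≡24, 14²≡22 (mod 29).
The residues are {1, 4, 5, 6, 7, 9, 13, 16, 20, 22, 23, 24, 25, 28}; the non-residues are the remaining 14 nonzero classes.

2 3 8 10 11 12 14 15 17 18 19 21 26 27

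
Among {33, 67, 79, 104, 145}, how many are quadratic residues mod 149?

(33/149) = +1 → QR.
(67/149) = +1 → QR.
(79/149) = -1 → non-residue.
(104/149) = +1 → QR.
(145/149) = +1 → QR.
Total quadratic residues among the 5: 4.

4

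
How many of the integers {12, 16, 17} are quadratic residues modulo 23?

(12/23) = +1 → QR.
(16/23) = +1 → QR.
(17/23) = -1 → non-residue.
Total quadratic residues among the 3: 2.

2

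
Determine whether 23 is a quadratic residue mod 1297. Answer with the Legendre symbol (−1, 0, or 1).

Reciprocity: 23 ≡ 3 and 1297 ≡ 1 (mod 4), so (23/1297) = +(1297/23).
Reduce top mod 23: now compute (9/23).
Reciprocity: 9 ≡ 1 and 23 ≡ 3 (mod 4), so (9/23) = +(23/9).
Reduce top mod 9: now compute (5/9).
Reciprocity: 5 ≡ 1 and 9 ≡ 1 (mod 4), so (5/9) = +(9/5).
Reduce top mod 5: now compute (4/5).
Pull out 2^2: since 5 ≡ 5 (mod 8), (2/5) = -1, so (2/5)^2 = +1.
Reached (1/5) = 1. Collecting the sign flips along the way, the symbol is +1.

1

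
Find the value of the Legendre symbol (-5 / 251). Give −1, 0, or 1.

First reduce: -5 ≡ 246 (mod 251).
Pull out 2: since 251 ≡ 3 (mod 8), (2/251) = -1.
Reciprocity: 123 ≡ 3 and 251 ≡ 3 (mod 4), so (123/251) = −(251/123).
Reduce top mod 123: now compute (5/123).
Reciprocity: 5 ≡ 1 and 123 ≡ 3 (mod 4), so (5/123) = +(123/5).
Reduce top mod 5: now compute (3/5).
Reciprocity: 3 ≡ 3 and 5 ≡ 1 (mod 4), so (3/5) = +(5/3).
Reduce top mod 3: now compute (2/3).
Pull out 2: since 3 ≡ 3 (mod 8), (2/3) = -1.
Reached (1/3) = 1. Collecting the sign flips along the way, the symbol is -1.

-1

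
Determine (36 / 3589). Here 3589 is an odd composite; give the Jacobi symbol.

Pull out 2^2: since 3589 ≡ 5 (mod 8), (2/3589) = -1, so (2/3589)^2 = +1.
Reciprocity: 9 ≡ 1 and 3589 ≡ 1 (mod 4), so (9/3589) = +(3589/9).
Reduce top mod 9: now compute (7/9).
Reciprocity: 7 ≡ 3 and 9 ≡ 1 (mod 4), so (7/9) = +(9/7).
Reduce top mod 7: now compute (2/7).
Pull out 2: since 7 ≡ 7 (mod 8), (2/7) = +1.
Reached (1/7) = 1. Collecting the sign flips along the way, the symbol is +1.

1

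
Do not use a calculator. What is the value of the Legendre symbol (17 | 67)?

1

Reciprocity: 17 ≡ 1 and 67 ≡ 3 (mod 4), so (17/67) = +(67/17).
Reduce top mod 17: now compute (16/17).
Pull out 2^4: since 17 ≡ 1 (mod 8), (2/17) = +1, so (2/17)^4 = +1.
Reached (1/17) = 1. Collecting the sign flips along the way, the symbol is +1.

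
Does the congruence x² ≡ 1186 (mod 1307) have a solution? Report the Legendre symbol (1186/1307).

-1

Pull out 2: since 1307 ≡ 3 (mod 8), (2/1307) = -1.
Reciprocity: 593 ≡ 1 and 1307 ≡ 3 (mod 4), so (593/1307) = +(1307/593).
Reduce top mod 593: now compute (121/593).
Reciprocity: 121 ≡ 1 and 593 ≡ 1 (mod 4), so (121/593) = +(593/121).
Reduce top mod 121: now compute (109/121).
Reciprocity: 109 ≡ 1 and 121 ≡ 1 (mod 4), so (109/121) = +(121/109).
Reduce top mod 109: now compute (12/109).
Pull out 2^2: since 109 ≡ 5 (mod 8), (2/109) = -1, so (2/109)^2 = +1.
Reciprocity: 3 ≡ 3 and 109 ≡ 1 (mod 4), so (3/109) = +(109/3).
Reduce top mod 3: now compute (1/3).
Reached (1/3) = 1. Collecting the sign flips along the way, the symbol is -1.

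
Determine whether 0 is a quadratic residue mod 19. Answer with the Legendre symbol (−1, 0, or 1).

0

Top reduces to 0: gcd > 1, so the symbol is 0.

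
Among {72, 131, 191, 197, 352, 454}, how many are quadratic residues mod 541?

(72/541) = -1 → non-residue.
(131/541) = -1 → non-residue.
(191/541) = -1 → non-residue.
(197/541) = -1 → non-residue.
(352/541) = +1 → QR.
(454/541) = -1 → non-residue.
Total quadratic residues among the 6: 1.

1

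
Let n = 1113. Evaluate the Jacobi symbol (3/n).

0

Reciprocity: 3 ≡ 3 and 1113 ≡ 1 (mod 4), so (3/1113) = +(1113/3).
Reduce top mod 3: now compute (0/3).
Top reduces to 0: gcd > 1, so the symbol is 0.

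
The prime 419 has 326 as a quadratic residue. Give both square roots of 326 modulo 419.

140, 279

Since 419 ≡ 3 (mod 4), a square root of 326 is 326^((419+1)/4) = 326^105 mod 419.
Repeated squaring: 326^2≡269, 326^4≡293, 326^8≡373, 326^16≡21, 326^32≡22, 326^64≡65 (mod 419).
326^105 = 326^(64+32+8+1) ≡ 140 (mod 419).
Check: 140² = 19600 ≡ 326 (mod 419). The two roots are 140 and 279.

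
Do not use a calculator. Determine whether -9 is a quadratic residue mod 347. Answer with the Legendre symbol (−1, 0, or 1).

-1

Euler's criterion: (-9/347) ≡ 338^173 (mod 347).
338^2 ≡ 81 (mod 347)
338^4 ≡ 315 (mod 347)
338^8 ≡ 330 (mod 347)
338^16 ≡ 289 (mod 347)
338^32 ≡ 241 (mod 347)
338^64 ≡ 132 (mod 347)
338^128 ≡ 74 (mod 347)
338^173 = 338^(128+32+8+4+1) ≡ 346 (mod 347).
Result is 346 ≡ −1, so (-9/347) = −1.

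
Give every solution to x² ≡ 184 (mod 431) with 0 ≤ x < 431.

132, 299

Since 431 ≡ 3 (mod 4), a square root of 184 is 184^((431+1)/4) = 184^108 mod 431.
Repeated squaring: 184^2≡238, 184^4≡183, 184^8≡302, 184^16≡263, 184^32≡209, 184^64≡150 (mod 431).
184^108 = 184^(64+32+8+4) ≡ 132 (mod 431).
Check: 132² = 17424 ≡ 184 (mod 431). The two roots are 132 and 299.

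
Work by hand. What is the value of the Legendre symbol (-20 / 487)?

Euler's criterion: (-20/487) ≡ 467^243 (mod 487).
467^2 ≡ 400 (mod 487)
467^4 ≡ 264 (mod 487)
467^8 ≡ 55 (mod 487)
467^16 ≡ 103 (mod 487)
467^32 ≡ 382 (mod 487)
467^64 ≡ 311 (mod 487)
467^128 ≡ 295 (mod 487)
467^243 = 467^(128+64+32+16+2+1) ≡ 1 (mod 487).
Result is 1, so (-20/487) = 1.

1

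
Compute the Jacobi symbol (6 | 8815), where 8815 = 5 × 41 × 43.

-1

Pull out 2: since 8815 ≡ 7 (mod 8), (2/8815) = +1.
Reciprocity: 3 ≡ 3 and 8815 ≡ 3 (mod 4), so (3/8815) = −(8815/3).
Reduce top mod 3: now compute (1/3).
Reached (1/3) = 1. Collecting the sign flips along the way, the symbol is -1.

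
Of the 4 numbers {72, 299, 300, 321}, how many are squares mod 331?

2

(72/331) = -1 → non-residue.
(299/331) = +1 → QR.
(300/331) = -1 → non-residue.
(321/331) = +1 → QR.
Total quadratic residues among the 4: 2.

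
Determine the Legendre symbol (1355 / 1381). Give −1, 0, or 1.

-1

Reciprocity: 1355 ≡ 3 and 1381 ≡ 1 (mod 4), so (1355/1381) = +(1381/1355).
Reduce top mod 1355: now compute (26/1355).
Pull out 2: since 1355 ≡ 3 (mod 8), (2/1355) = -1.
Reciprocity: 13 ≡ 1 and 1355 ≡ 3 (mod 4), so (13/1355) = +(1355/13).
Reduce top mod 13: now compute (3/13).
Reciprocity: 3 ≡ 3 and 13 ≡ 1 (mod 4), so (3/13) = +(13/3).
Reduce top mod 3: now compute (1/3).
Reached (1/3) = 1. Collecting the sign flips along the way, the symbol is -1.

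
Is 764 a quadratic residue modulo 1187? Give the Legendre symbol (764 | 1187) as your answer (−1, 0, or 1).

1

Pull out 2^2: since 1187 ≡ 3 (mod 8), (2/1187) = -1, so (2/1187)^2 = +1.
Reciprocity: 191 ≡ 3 and 1187 ≡ 3 (mod 4), so (191/1187) = −(1187/191).
Reduce top mod 191: now compute (41/191).
Reciprocity: 41 ≡ 1 and 191 ≡ 3 (mod 4), so (41/191) = +(191/41).
Reduce top mod 41: now compute (27/41).
Reciprocity: 27 ≡ 3 and 41 ≡ 1 (mod 4), so (27/41) = +(41/27).
Reduce top mod 27: now compute (14/27).
Pull out 2: since 27 ≡ 3 (mod 8), (2/27) = -1.
Reciprocity: 7 ≡ 3 and 27 ≡ 3 (mod 4), so (7/27) = −(27/7).
Reduce top mod 7: now compute (6/7).
Pull out 2: since 7 ≡ 7 (mod 8), (2/7) = +1.
Reciprocity: 3 ≡ 3 and 7 ≡ 3 (mod 4), so (3/7) = −(7/3).
Reduce top mod 3: now compute (1/3).
Reached (1/3) = 1. Collecting the sign flips along the way, the symbol is +1.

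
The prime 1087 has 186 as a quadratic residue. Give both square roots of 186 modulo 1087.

325, 762

Since 1087 ≡ 3 (mod 4), a square root of 186 is 186^((1087+1)/4) = 186^272 mod 1087.
Repeated squaring: 186^2≡899, 186^4≡560, 186^8≡544, 186^16≡272, 186^32≡68, 186^64≡276, 186^128≡86, 186^256≡874 (mod 1087).
186^272 = 186^(256+16) ≡ 762 (mod 1087).
Check: 762² = 580644 ≡ 186 (mod 1087). The two roots are 325 and 762.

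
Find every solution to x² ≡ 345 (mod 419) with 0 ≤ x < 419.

194, 225

Since 419 ≡ 3 (mod 4), a square root of 345 is 345^((419+1)/4) = 345^105 mod 419.
Repeated squaring: 345^2≡29, 345^4≡3, 345^8≡9, 345^16≡81, 345^32≡276, 345^64≡337 (mod 419).
345^105 = 345^(64+32+8+1) ≡ 225 (mod 419).
Check: 225² = 50625 ≡ 345 (mod 419). The two roots are 194 and 225.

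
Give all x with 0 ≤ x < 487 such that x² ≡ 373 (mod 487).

183, 304

Since 487 ≡ 3 (mod 4), a square root of 373 is 373^((487+1)/4) = 373^122 mod 487.
Repeated squaring: 373^2≡334, 373^4≡33, 373^8≡115, 373^16≡76, 373^32≡419, 373^64≡241 (mod 487).
373^122 = 373^(64+32+16+8+2) ≡ 304 (mod 487).
Check: 304² = 92416 ≡ 373 (mod 487). The two roots are 183 and 304.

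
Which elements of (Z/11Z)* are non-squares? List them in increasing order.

2, 6, 7, 8, 10

Square k = 1,…,5 (k and 11−k give the same square):
1²=1, 2²=4, 3²=9, 4²≡5, 5²≡3 (mod 11).
The residues are {1, 3, 4, 5, 9}; the non-residues are the remaining 5 nonzero classes.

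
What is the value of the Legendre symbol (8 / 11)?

Pull out 2^3: since 11 ≡ 3 (mod 8), (2/11) = -1, so (2/11)^3 = -1.
Reached (1/11) = 1. Collecting the sign flips along the way, the symbol is -1.

-1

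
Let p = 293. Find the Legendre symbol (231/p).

Euler's criterion: (231/293) ≡ 231^146 (mod 293).
231^2 ≡ 35 (mod 293)
231^4 ≡ 53 (mod 293)
231^8 ≡ 172 (mod 293)
231^16 ≡ 284 (mod 293)
231^32 ≡ 81 (mod 293)
231^64 ≡ 115 (mod 293)
231^128 ≡ 40 (mod 293)
231^146 = 231^(128+16+2) ≡ 292 (mod 293).
Result is 292 ≡ −1, so (231/293) = −1.

-1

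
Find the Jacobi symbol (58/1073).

0

Pull out 2: since 1073 ≡ 1 (mod 8), (2/1073) = +1.
Reciprocity: 29 ≡ 1 and 1073 ≡ 1 (mod 4), so (29/1073) = +(1073/29).
Reduce top mod 29: now compute (0/29).
Top reduces to 0: gcd > 1, so the symbol is 0.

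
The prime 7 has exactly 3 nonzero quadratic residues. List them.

1 2 4

Square k = 1,…,3 (k and 7−k give the same square):
1²=1, 2²=4, 3²≡2 (mod 7).
So the quadratic residues mod 7 are {1, 2, 4}.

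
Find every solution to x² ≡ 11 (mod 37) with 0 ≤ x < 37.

37 ≡ 1 (mod 4), so we find a root by search.
Trying successive values, 14² = 196 ≡ 11 (mod 37). The other root is 37 − 14 = 23.

14, 23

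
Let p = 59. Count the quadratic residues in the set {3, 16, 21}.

3

(3/59) = +1 → QR.
(16/59) = +1 → QR.
(21/59) = +1 → QR.
Total quadratic residues among the 3: 3.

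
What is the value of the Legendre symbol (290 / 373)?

Pull out 2: since 373 ≡ 5 (mod 8), (2/373) = -1.
Reciprocity: 145 ≡ 1 and 373 ≡ 1 (mod 4), so (145/373) = +(373/145).
Reduce top mod 145: now compute (83/145).
Reciprocity: 83 ≡ 3 and 145 ≡ 1 (mod 4), so (83/145) = +(145/83).
Reduce top mod 83: now compute (62/83).
Pull out 2: since 83 ≡ 3 (mod 8), (2/83) = -1.
Reciprocity: 31 ≡ 3 and 83 ≡ 3 (mod 4), so (31/83) = −(83/31).
Reduce top mod 31: now compute (21/31).
Reciprocity: 21 ≡ 1 and 31 ≡ 3 (mod 4), so (21/31) = +(31/21).
Reduce top mod 21: now compute (10/21).
Pull out 2: since 21 ≡ 5 (mod 8), (2/21) = -1.
Reciprocity: 5 ≡ 1 and 21 ≡ 1 (mod 4), so (5/21) = +(21/5).
Reduce top mod 5: now compute (1/5).
Reached (1/5) = 1. Collecting the sign flips along the way, the symbol is +1.

1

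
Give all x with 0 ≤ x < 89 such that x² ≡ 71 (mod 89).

89 ≡ 1 (mod 4), so we find a root by search.
Trying successive values, 31² = 961 ≡ 71 (mod 89). The other root is 89 − 31 = 58.

31, 58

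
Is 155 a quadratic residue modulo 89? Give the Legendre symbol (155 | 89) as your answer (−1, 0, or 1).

-1

Euler's criterion: (155/89) ≡ 66^44 (mod 89).
66^2 ≡ 84 (mod 89)
66^4 ≡ 25 (mod 89)
66^8 ≡ 2 (mod 89)
66^16 ≡ 4 (mod 89)
66^32 ≡ 16 (mod 89)
66^44 = 66^(32+8+4) ≡ 88 (mod 89).
Result is 88 ≡ −1, so (155/89) = −1.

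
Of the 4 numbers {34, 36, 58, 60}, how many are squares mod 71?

(34/71) = -1 → non-residue.
(36/71) = +1 → QR.
(58/71) = +1 → QR.
(60/71) = +1 → QR.
Total quadratic residues among the 4: 3.

3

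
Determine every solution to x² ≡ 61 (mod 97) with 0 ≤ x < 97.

35, 62

97 ≡ 1 (mod 4), so we find a root by search.
Trying successive values, 35² = 1225 ≡ 61 (mod 97). The other root is 97 − 35 = 62.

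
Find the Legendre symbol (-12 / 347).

-1

Euler's criterion: (-12/347) ≡ 335^173 (mod 347).
335^2 ≡ 144 (mod 347)
335^4 ≡ 263 (mod 347)
335^8 ≡ 116 (mod 347)
335^16 ≡ 270 (mod 347)
335^32 ≡ 30 (mod 347)
335^64 ≡ 206 (mod 347)
335^128 ≡ 102 (mod 347)
335^173 = 335^(128+32+8+4+1) ≡ 346 (mod 347).
Result is 346 ≡ −1, so (-12/347) = −1.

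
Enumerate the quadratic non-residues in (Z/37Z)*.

Square k = 1,…,18 (k and 37−k give the same square):
1²=1, 2²=4, 3²=9, 4²=16, 5²=25, 6²=36, 7²≡12, 8²≡27, 9²≡7, 10²≡26, 11²≡10, 12²≡33, 13²≡21, 14²≡11, 15²≡3, 16²≡34, 17²≡30, 18²≡28 (mod 37).
The residues are {1, 3, 4, 7, 9, 10, 11, 12, 16, 21, 25, 26, 27, 28, 30, 33, 34, 36}; the non-residues are the remaining 18 nonzero classes.

2,5,6,8,13,14,15,17,18,19,20,22,23,24,29,31,32,35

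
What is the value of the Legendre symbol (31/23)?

1

First reduce: 31 ≡ 8 (mod 23).
Pull out 2^3: since 23 ≡ 7 (mod 8), (2/23) = +1, so (2/23)^3 = +1.
Reached (1/23) = 1. Collecting the sign flips along the way, the symbol is +1.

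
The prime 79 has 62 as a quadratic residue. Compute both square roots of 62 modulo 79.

Since 79 ≡ 3 (mod 4), a square root of 62 is 62^((79+1)/4) = 62^20 mod 79.
Repeated squaring: 62^2≡52, 62^4≡18, 62^8≡8, 62^16≡64 (mod 79).
62^20 = 62^(16+4) ≡ 46 (mod 79).
Check: 46² = 2116 ≡ 62 (mod 79). The two roots are 33 and 46.

33, 46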